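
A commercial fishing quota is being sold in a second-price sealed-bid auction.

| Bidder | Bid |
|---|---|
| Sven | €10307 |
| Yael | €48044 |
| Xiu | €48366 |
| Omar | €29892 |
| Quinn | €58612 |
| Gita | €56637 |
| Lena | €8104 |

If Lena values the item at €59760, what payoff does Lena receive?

Highest bid: Quinn at €58612, so Quinn wins.
Second-highest bid: Gita at €56637 — that is the price the winner pays.
Lena did not win, so Lena pays nothing and receives nothing: payoff €0.

€0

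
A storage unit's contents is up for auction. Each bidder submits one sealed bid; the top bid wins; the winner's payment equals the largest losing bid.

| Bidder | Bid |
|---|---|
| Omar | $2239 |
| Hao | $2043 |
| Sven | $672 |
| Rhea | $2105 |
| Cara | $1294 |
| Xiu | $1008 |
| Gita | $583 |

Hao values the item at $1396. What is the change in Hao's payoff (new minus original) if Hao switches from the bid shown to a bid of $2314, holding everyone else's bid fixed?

−$843

The highest bid among the other bidders is $2239; Hao's bid doesn't change that.
Original bid $2043: Hao is not highest (top rival bid is $2239); payoff $0.
Alternative bid $2314: Hao is highest, pays the top rival bid $2239; payoff $1396 − $2239 = −$843.
Change in payoff = −$843 − ($0) = −$843.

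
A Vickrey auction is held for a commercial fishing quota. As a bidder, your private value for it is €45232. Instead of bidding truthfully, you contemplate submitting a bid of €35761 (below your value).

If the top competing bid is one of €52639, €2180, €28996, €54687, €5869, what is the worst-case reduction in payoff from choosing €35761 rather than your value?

€0

€52639: same outcome either way → loss €0.
€2180: same outcome either way → loss €0.
€28996: same outcome either way → loss €0.
€54687: same outcome either way → loss €0.
€5869: same outcome either way → loss €0.
Maximum loss: €0.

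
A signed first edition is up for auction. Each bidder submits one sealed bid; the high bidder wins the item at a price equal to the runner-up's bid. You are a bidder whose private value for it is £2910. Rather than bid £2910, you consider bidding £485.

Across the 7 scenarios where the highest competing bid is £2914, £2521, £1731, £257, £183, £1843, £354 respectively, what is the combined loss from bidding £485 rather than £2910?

The deviation costs you only when the competing bid falls strictly between £485 and £2910; elsewhere both bids give the same outcome.
£2914: outcomes coincide → loss £0.
£2521: truthful payoff £389, deviation payoff £0 → loss £389.
£1731: truthful payoff £1179, deviation payoff £0 → loss £1179.
£257: outcomes coincide → loss £0.
£183: outcomes coincide → loss £0.
£1843: truthful payoff £1067, deviation payoff £0 → loss £1067.
£354: outcomes coincide → loss £0.
Total loss = £389 + £1179 + £1067 = £2635.

£2635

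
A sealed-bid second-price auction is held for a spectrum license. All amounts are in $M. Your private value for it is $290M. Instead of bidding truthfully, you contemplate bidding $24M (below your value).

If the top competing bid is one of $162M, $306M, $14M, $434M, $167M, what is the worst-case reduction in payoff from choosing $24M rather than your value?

$128M

$162M: truthful gives $128M, deviation gives $0M → loss $128M.
$306M: same outcome either way → loss $0M.
$14M: same outcome either way → loss $0M.
$434M: same outcome either way → loss $0M.
$167M: truthful gives $123M, deviation gives $0M → loss $123M.
Maximum loss: $128M.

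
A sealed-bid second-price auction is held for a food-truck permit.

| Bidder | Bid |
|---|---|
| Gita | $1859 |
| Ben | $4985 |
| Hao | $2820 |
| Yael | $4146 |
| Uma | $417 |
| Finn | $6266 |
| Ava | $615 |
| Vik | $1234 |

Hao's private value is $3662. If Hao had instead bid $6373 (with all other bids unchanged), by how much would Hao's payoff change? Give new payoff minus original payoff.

−$2604

The highest bid among the other bidders is $6266; Hao's bid doesn't change that.
Original bid $2820: Hao is not highest (top rival bid is $6266); payoff $0.
Alternative bid $6373: Hao is highest, pays the top rival bid $6266; payoff $3662 − $6266 = −$2604.
Change in payoff = −$2604 − ($0) = −$2604.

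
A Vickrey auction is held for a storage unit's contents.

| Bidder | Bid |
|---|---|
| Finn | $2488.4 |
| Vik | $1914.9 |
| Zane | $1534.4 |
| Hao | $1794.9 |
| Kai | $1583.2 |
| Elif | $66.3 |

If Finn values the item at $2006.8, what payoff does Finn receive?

Highest bid: Finn at $2488.4, so Finn wins.
Second-highest bid: Vik at $1914.9 — that is the price the winner pays.
Finn's payoff = value − price = $2006.8 − $1914.9 = $91.9.

$91.9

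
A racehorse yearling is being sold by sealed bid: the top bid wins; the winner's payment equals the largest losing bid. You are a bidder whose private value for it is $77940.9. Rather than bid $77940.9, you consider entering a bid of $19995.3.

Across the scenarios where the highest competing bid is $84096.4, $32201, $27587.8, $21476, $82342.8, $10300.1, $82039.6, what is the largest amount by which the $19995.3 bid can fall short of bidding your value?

$56464.9

$84096.4: same outcome either way → loss $0.
$32201: truthful gives $45739.9, deviation gives $0 → loss $45739.9.
$27587.8: truthful gives $50353.1, deviation gives $0 → loss $50353.1.
$21476: truthful gives $56464.9, deviation gives $0 → loss $56464.9.
$82342.8: same outcome either way → loss $0.
$10300.1: same outcome either way → loss $0.
$82039.6: same outcome either way → loss $0.
Maximum loss: $56464.9.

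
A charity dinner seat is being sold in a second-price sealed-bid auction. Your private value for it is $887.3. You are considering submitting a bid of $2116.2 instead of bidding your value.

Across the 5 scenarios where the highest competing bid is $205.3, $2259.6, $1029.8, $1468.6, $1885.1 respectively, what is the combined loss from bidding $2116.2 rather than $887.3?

$1721.6

The deviation costs you only when the competing bid falls strictly between $887.3 and $2116.2; elsewhere both bids give the same outcome.
$205.3: outcomes coincide → loss $0.
$2259.6: outcomes coincide → loss $0.
$1029.8: truthful payoff $0, deviation payoff −$142.5 → loss $142.5.
$1468.6: truthful payoff $0, deviation payoff −$581.3 → loss $581.3.
$1885.1: truthful payoff $0, deviation payoff −$997.8 → loss $997.8.
Total loss = $142.5 + $581.3 + $997.8 = $1721.6.
In a second-price auction your bid sets only whether you win, not what you pay, so bidding your true value is weakly dominant.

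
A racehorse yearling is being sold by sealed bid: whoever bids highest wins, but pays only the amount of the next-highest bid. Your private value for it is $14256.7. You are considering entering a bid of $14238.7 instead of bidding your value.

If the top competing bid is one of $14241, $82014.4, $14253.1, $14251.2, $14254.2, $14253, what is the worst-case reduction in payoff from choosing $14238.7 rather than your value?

$15.7

$14241: truthful gives $15.7, deviation gives $0 → loss $15.7.
$82014.4: same outcome either way → loss $0.
$14253.1: truthful gives $3.6, deviation gives $0 → loss $3.6.
$14251.2: truthful gives $5.5, deviation gives $0 → loss $5.5.
$14254.2: truthful gives $2.5, deviation gives $0 → loss $2.5.
$14253: truthful gives $3.7, deviation gives $0 → loss $3.7.
Maximum loss: $15.7.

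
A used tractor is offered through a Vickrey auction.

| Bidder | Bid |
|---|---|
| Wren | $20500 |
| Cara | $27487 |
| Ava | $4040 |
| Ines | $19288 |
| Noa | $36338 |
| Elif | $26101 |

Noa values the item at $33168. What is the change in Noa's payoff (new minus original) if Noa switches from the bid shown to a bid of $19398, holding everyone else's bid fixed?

−$5681

The highest bid among the other bidders is $27487; Noa's bid doesn't change that.
Original bid $36338: Noa is highest, pays the top rival bid $27487; payoff $33168 − $27487 = $5681.
Alternative bid $19398: Noa is not highest (top rival bid is $27487); payoff $0.
Change in payoff = $0 − ($5681) = −$5681.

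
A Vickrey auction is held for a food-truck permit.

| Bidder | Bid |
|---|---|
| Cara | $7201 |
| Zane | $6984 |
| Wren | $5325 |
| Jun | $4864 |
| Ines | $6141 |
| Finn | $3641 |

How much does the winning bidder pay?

Highest bid: Cara at $7201, so Cara wins.
Second-highest bid: Zane at $6984 — that is the price the winner pays.

$6984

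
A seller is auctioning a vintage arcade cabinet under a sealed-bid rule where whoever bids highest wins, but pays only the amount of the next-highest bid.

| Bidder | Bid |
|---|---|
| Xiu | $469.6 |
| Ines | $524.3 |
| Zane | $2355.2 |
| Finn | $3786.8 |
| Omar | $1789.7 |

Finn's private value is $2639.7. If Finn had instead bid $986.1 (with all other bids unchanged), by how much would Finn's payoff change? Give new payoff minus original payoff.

−$284.5

The highest bid among the other bidders is $2355.2; Finn's bid doesn't change that.
Original bid $3786.8: Finn is highest, pays the top rival bid $2355.2; payoff $2639.7 − $2355.2 = $284.5.
Alternative bid $986.1: Finn is not highest (top rival bid is $2355.2); payoff $0.
Change in payoff = $0 − ($284.5) = −$284.5.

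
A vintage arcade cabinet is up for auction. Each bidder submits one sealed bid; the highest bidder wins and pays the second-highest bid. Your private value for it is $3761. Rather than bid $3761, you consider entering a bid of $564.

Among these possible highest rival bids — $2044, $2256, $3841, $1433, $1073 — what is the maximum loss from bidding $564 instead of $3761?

$2688

$2044: truthful gives $1717, deviation gives $0 → loss $1717.
$2256: truthful gives $1505, deviation gives $0 → loss $1505.
$3841: same outcome either way → loss $0.
$1433: truthful gives $2328, deviation gives $0 → loss $2328.
$1073: truthful gives $2688, deviation gives $0 → loss $2688.
Maximum loss: $2688.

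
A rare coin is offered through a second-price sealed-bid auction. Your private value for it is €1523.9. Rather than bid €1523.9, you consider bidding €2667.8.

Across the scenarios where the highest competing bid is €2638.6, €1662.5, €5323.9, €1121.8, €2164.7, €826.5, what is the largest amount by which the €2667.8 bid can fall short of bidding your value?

€2638.6: truthful gives €0, deviation gives −€1114.7 → loss €1114.7.
€1662.5: truthful gives €0, deviation gives −€138.6 → loss €138.6.
€5323.9: same outcome either way → loss €0.
€1121.8: same outcome either way → loss €0.
€2164.7: truthful gives €0, deviation gives −€640.8 → loss €640.8.
€826.5: same outcome either way → loss €0.
Maximum loss: €1114.7.

€1114.7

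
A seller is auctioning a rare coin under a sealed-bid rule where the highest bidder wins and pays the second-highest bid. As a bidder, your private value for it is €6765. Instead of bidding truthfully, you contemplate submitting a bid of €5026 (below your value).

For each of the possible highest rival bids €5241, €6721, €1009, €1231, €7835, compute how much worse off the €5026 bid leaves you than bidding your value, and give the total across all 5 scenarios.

The deviation costs you only when the competing bid falls strictly between €5026 and €6765; elsewhere both bids give the same outcome.
€5241: truthful payoff €1524, deviation payoff €0 → loss €1524.
€6721: truthful payoff €44, deviation payoff €0 → loss €44.
€1009: outcomes coincide → loss €0.
€1231: outcomes coincide → loss €0.
€7835: outcomes coincide → loss €0.
Total loss = €1524 + €44 = €1568.

€1568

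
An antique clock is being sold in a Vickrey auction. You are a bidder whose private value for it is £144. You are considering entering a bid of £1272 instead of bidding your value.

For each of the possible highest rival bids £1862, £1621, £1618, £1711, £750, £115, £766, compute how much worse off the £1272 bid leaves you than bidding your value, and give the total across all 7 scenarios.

The deviation costs you only when the competing bid falls strictly between £144 and £1272; elsewhere both bids give the same outcome.
£1862: outcomes coincide → loss £0.
£1621: outcomes coincide → loss £0.
£1618: outcomes coincide → loss £0.
£1711: outcomes coincide → loss £0.
£750: truthful payoff £0, deviation payoff −£606 → loss £606.
£115: outcomes coincide → loss £0.
£766: truthful payoff £0, deviation payoff −£622 → loss £622.
Total loss = £606 + £622 = £1228.

£1228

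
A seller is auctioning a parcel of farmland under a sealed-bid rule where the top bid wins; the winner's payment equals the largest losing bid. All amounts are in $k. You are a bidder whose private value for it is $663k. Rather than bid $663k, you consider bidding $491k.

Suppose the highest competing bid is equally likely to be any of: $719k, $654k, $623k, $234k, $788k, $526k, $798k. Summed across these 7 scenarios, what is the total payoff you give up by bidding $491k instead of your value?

$186k

The deviation costs you only when the competing bid falls strictly between $491k and $663k; elsewhere both bids give the same outcome.
$719k: outcomes coincide → loss $0k.
$654k: truthful payoff $9k, deviation payoff $0k → loss $9k.
$623k: truthful payoff $40k, deviation payoff $0k → loss $40k.
$234k: outcomes coincide → loss $0k.
$788k: outcomes coincide → loss $0k.
$526k: truthful payoff $137k, deviation payoff $0k → loss $137k.
$798k: outcomes coincide → loss $0k.
Total loss = $9k + $40k + $137k = $186k.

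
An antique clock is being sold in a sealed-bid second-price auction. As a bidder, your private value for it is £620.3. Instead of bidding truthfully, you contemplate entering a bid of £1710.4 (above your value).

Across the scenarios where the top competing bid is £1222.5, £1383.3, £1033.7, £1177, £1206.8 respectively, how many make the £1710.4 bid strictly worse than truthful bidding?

The deviation hurts exactly when the highest competing bid lies strictly between £620.3 and £1710.4 — overbidding then wins at a price above your value.
£1222.5: inside the interval → strictly worse (loss £602.2).
£1383.3: inside the interval → strictly worse (loss £763).
£1033.7: inside the interval → strictly worse (loss £413.4).
£1177: inside the interval → strictly worse (loss £556.7).
£1206.8: inside the interval → strictly worse (loss £586.5).
Count: 5.

5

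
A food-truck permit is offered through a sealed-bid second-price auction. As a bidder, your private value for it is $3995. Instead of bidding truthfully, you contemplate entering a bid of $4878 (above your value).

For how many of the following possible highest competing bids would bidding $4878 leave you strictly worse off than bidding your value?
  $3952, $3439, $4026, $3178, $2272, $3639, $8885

1

The deviation hurts exactly when the highest competing bid lies strictly between $3995 and $4878 — overbidding then wins at a price above your value.
$3952: below both → same outcome either way.
$3439: below both → same outcome either way.
$4026: inside the interval → strictly worse (loss $31).
$3178: below both → same outcome either way.
$2272: below both → same outcome either way.
$3639: below both → same outcome either way.
$8885: above both → same outcome either way.
Count: 1.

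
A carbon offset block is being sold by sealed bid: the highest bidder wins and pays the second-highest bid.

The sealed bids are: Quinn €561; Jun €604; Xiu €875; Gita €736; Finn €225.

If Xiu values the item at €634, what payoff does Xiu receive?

−€102

Highest bid: Xiu at €875, so Xiu wins.
Second-highest bid: Gita at €736 — that is the price the winner pays.
Xiu's payoff = value − price = €634 − €736 = −€102.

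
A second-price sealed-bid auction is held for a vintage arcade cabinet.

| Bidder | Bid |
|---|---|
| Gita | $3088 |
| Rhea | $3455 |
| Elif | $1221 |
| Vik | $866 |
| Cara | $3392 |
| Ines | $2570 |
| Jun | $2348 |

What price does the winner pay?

Highest bid: Rhea at $3455, so Rhea wins.
Second-highest bid: Cara at $3392 — that is the price the winner pays.

$3392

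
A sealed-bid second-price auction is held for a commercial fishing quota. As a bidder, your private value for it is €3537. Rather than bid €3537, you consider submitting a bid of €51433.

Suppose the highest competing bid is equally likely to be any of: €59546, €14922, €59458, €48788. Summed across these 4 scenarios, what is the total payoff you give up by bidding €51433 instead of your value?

€56636

The deviation costs you only when the competing bid falls strictly between €3537 and €51433; elsewhere both bids give the same outcome.
€59546: outcomes coincide → loss €0.
€14922: truthful payoff €0, deviation payoff −€11385 → loss €11385.
€59458: outcomes coincide → loss €0.
€48788: truthful payoff €0, deviation payoff −€45251 → loss €45251.
Total loss = €11385 + €45251 = €56636.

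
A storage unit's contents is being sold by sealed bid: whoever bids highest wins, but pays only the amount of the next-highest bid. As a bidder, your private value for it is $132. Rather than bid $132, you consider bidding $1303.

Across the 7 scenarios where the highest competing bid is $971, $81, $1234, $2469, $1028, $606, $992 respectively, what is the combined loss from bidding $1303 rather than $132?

$4171

The deviation costs you only when the competing bid falls strictly between $132 and $1303; elsewhere both bids give the same outcome.
$971: truthful payoff $0, deviation payoff −$839 → loss $839.
$81: outcomes coincide → loss $0.
$1234: truthful payoff $0, deviation payoff −$1102 → loss $1102.
$2469: outcomes coincide → loss $0.
$1028: truthful payoff $0, deviation payoff −$896 → loss $896.
$606: truthful payoff $0, deviation payoff −$474 → loss $474.
$992: truthful payoff $0, deviation payoff −$860 → loss $860.
Total loss = $839 + $1102 + $896 + $474 + $860 = $4171.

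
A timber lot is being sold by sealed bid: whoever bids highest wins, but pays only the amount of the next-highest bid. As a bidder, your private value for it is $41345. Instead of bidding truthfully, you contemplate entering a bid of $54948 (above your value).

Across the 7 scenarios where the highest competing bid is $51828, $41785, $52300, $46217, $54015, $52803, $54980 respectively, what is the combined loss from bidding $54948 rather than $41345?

$50878

The deviation costs you only when the competing bid falls strictly between $41345 and $54948; elsewhere both bids give the same outcome.
$51828: truthful payoff $0, deviation payoff −$10483 → loss $10483.
$41785: truthful payoff $0, deviation payoff −$440 → loss $440.
$52300: truthful payoff $0, deviation payoff −$10955 → loss $10955.
$46217: truthful payoff $0, deviation payoff −$4872 → loss $4872.
$54015: truthful payoff $0, deviation payoff −$12670 → loss $12670.
$52803: truthful payoff $0, deviation payoff −$11458 → loss $11458.
$54980: outcomes coincide → loss $0.
Total loss = $10483 + $440 + $10955 + $4872 + $12670 + $11458 = $50878.
In a second-price auction your bid sets only whether you win, not what you pay, so bidding your true value is weakly dominant.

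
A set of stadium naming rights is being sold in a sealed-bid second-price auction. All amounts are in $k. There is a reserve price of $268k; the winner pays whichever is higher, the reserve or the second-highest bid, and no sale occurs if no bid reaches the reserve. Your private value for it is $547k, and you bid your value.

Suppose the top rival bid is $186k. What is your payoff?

Your bid $547k is the highest and exceeds the reserve.
Price = max(second-highest bid, reserve) = max($186k, $268k) = $268k.
Payoff = $547k − $268k = $279k.

$279k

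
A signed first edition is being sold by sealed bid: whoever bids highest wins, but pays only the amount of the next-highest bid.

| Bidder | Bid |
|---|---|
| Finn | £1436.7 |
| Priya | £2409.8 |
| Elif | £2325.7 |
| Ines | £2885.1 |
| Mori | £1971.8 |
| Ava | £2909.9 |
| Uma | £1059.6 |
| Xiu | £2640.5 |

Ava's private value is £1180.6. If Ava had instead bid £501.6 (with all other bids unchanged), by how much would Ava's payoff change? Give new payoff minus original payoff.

£1704.5

The highest bid among the other bidders is £2885.1; Ava's bid doesn't change that.
Original bid £2909.9: Ava is highest, pays the top rival bid £2885.1; payoff £1180.6 − £2885.1 = −£1704.5.
Alternative bid £501.6: Ava is not highest (top rival bid is £2885.1); payoff £0.
Change in payoff = £0 − (−£1704.5) = £1704.5.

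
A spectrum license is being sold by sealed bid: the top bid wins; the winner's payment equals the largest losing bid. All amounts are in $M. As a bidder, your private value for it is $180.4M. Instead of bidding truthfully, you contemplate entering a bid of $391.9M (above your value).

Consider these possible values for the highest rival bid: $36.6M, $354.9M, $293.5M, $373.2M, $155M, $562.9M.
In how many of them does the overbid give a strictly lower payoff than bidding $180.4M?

3

The deviation hurts exactly when the highest competing bid lies strictly between $180.4M and $391.9M — overbidding then wins at a price above your value.
$36.6M: below both → same outcome either way.
$354.9M: inside the interval → strictly worse (loss $174.5M).
$293.5M: inside the interval → strictly worse (loss $113.1M).
$373.2M: inside the interval → strictly worse (loss $192.8M).
$155M: below both → same outcome either way.
$562.9M: above both → same outcome either way.
Count: 3.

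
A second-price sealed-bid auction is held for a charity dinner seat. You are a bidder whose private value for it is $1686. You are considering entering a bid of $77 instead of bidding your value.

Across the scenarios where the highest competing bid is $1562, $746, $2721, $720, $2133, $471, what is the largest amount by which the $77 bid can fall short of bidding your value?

$1215

$1562: truthful gives $124, deviation gives $0 → loss $124.
$746: truthful gives $940, deviation gives $0 → loss $940.
$2721: same outcome either way → loss $0.
$720: truthful gives $966, deviation gives $0 → loss $966.
$2133: same outcome either way → loss $0.
$471: truthful gives $1215, deviation gives $0 → loss $1215.
Maximum loss: $1215.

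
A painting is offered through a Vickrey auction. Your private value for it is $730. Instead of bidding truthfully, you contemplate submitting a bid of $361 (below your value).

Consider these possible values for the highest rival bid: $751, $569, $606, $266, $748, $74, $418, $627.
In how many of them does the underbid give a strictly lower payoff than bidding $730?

The deviation hurts exactly when the highest competing bid lies strictly between $361 and $730 — underbidding then forfeits a profitable win.
$751: above both → same outcome either way.
$569: inside the interval → strictly worse (loss $161).
$606: inside the interval → strictly worse (loss $124).
$266: below both → same outcome either way.
$748: above both → same outcome either way.
$74: below both → same outcome either way.
$418: inside the interval → strictly worse (loss $312).
$627: inside the interval → strictly worse (loss $103).
Count: 4.

4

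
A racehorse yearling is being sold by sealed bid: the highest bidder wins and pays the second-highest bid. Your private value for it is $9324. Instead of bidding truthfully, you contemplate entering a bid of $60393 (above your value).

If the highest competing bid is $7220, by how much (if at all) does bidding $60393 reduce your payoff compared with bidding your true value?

Bidding your value $9324: you win (since $9324 > $7220) and pay $7220. Payoff $2104.
Bidding $60393: you win and pay $7220. Payoff $9324 − $7220 = $2104.
Difference = $2104 − $2104 = $0; both bids lead to the same outcome because the competing bid is below both your value and your alternative bid.

$0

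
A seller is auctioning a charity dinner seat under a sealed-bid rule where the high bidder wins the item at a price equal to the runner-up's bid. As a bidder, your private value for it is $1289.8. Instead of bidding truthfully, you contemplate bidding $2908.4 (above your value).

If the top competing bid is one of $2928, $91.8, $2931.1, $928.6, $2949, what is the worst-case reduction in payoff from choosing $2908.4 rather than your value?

$0

$2928: same outcome either way → loss $0.
$91.8: same outcome either way → loss $0.
$2931.1: same outcome either way → loss $0.
$928.6: same outcome either way → loss $0.
$2949: same outcome either way → loss $0.
Maximum loss: $0.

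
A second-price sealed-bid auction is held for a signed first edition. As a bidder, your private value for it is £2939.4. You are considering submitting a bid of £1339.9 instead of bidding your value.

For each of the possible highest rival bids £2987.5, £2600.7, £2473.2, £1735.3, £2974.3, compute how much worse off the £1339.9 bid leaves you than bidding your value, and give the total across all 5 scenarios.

The deviation costs you only when the competing bid falls strictly between £1339.9 and £2939.4; elsewhere both bids give the same outcome.
£2987.5: outcomes coincide → loss £0.
£2600.7: truthful payoff £338.7, deviation payoff £0 → loss £338.7.
£2473.2: truthful payoff £466.2, deviation payoff £0 → loss £466.2.
£1735.3: truthful payoff £1204.1, deviation payoff £0 → loss £1204.1.
£2974.3: outcomes coincide → loss £0.
Total loss = £338.7 + £466.2 + £1204.1 = £2009.
In a second-price auction your bid sets only whether you win, not what you pay, so bidding your true value is weakly dominant.

£2009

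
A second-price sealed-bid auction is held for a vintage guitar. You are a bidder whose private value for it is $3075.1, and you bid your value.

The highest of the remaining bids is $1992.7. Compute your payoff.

$1082.4

Your bid $3075.1 exceeds the highest competing bid $1992.7, so you win.
In a second-price auction the winner pays the second-highest bid, $1992.7.
Payoff = value − price = $3075.1 − $1992.7 = $1082.4.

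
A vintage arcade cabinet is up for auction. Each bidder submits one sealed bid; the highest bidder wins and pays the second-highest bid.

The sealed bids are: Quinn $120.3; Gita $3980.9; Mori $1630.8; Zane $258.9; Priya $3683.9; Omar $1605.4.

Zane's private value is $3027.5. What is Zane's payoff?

Highest bid: Gita at $3980.9, so Gita wins.
Second-highest bid: Priya at $3683.9 — that is the price the winner pays.
Zane did not win, so Zane pays nothing and receives nothing: payoff $0.

$0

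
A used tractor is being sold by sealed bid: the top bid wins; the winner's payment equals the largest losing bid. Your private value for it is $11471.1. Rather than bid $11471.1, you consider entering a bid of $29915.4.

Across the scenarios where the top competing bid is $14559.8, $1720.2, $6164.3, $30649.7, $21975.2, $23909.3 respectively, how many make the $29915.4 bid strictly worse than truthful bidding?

3

The deviation hurts exactly when the highest competing bid lies strictly between $11471.1 and $29915.4 — overbidding then wins at a price above your value.
$14559.8: inside the interval → strictly worse (loss $3088.7).
$1720.2: below both → same outcome either way.
$6164.3: below both → same outcome either way.
$30649.7: above both → same outcome either way.
$21975.2: inside the interval → strictly worse (loss $10504.1).
$23909.3: inside the interval → strictly worse (loss $12438.2).
Count: 3.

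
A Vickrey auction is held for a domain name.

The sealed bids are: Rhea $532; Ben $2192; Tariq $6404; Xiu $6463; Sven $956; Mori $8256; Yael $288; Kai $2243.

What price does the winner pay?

Highest bid: Mori at $8256, so Mori wins.
Second-highest bid: Xiu at $6463 — that is the price the winner pays.

$6463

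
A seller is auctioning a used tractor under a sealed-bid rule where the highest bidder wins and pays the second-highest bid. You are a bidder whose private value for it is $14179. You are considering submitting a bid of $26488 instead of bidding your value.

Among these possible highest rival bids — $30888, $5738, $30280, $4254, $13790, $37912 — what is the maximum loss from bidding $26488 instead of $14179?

$30888: same outcome either way → loss $0.
$5738: same outcome either way → loss $0.
$30280: same outcome either way → loss $0.
$4254: same outcome either way → loss $0.
$13790: same outcome either way → loss $0.
$37912: same outcome either way → loss $0.
Maximum loss: $0.

$0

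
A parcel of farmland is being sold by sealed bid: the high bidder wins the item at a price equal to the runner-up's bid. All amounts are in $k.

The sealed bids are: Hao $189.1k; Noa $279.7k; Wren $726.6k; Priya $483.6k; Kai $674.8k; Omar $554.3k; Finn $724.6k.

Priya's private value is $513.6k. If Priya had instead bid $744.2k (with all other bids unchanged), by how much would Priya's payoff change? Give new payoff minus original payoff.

The highest bid among the other bidders is $726.6k; Priya's bid doesn't change that.
Original bid $483.6k: Priya is not highest (top rival bid is $726.6k); payoff $0k.
Alternative bid $744.2k: Priya is highest, pays the top rival bid $726.6k; payoff $513.6k − $726.6k = −$213k.
Change in payoff = −$213k − ($0k) = −$213k.

−$213k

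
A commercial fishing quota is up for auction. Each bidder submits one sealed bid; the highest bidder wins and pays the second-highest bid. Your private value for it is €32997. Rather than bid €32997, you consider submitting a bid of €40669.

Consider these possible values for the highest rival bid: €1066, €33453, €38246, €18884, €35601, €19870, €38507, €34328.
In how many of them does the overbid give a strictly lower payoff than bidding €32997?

5

The deviation hurts exactly when the highest competing bid lies strictly between €32997 and €40669 — overbidding then wins at a price above your value.
€1066: below both → same outcome either way.
€33453: inside the interval → strictly worse (loss €456).
€38246: inside the interval → strictly worse (loss €5249).
€18884: below both → same outcome either way.
€35601: inside the interval → strictly worse (loss €2604).
€19870: below both → same outcome either way.
€38507: inside the interval → strictly worse (loss €5510).
€34328: inside the interval → strictly worse (loss €1331).
Count: 5.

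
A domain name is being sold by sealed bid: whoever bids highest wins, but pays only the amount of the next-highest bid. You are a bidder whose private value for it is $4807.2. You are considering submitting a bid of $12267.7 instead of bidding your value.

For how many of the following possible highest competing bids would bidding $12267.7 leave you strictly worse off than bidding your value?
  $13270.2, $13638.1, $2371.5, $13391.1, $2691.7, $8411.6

1

The deviation hurts exactly when the highest competing bid lies strictly between $4807.2 and $12267.7 — overbidding then wins at a price above your value.
$13270.2: above both → same outcome either way.
$13638.1: above both → same outcome either way.
$2371.5: below both → same outcome either way.
$13391.1: above both → same outcome either way.
$2691.7: below both → same outcome either way.
$8411.6: inside the interval → strictly worse (loss $3604.4).
Count: 1.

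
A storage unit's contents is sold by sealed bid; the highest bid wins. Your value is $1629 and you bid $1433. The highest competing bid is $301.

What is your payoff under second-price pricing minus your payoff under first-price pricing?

$1132

You have the highest bid, so you win under either rule.
Second-price: pay $301 → payoff $1328.
First-price: pay your own bid $1433 → payoff $196.
Difference = $1328 − ($196) = $1132.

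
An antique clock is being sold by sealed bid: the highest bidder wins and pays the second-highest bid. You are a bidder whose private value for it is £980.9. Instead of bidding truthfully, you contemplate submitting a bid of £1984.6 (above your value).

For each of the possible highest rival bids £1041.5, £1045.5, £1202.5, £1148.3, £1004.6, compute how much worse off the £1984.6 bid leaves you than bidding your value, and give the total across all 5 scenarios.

The deviation costs you only when the competing bid falls strictly between £980.9 and £1984.6; elsewhere both bids give the same outcome.
£1041.5: truthful payoff £0, deviation payoff −£60.6 → loss £60.6.
£1045.5: truthful payoff £0, deviation payoff −£64.6 → loss £64.6.
£1202.5: truthful payoff £0, deviation payoff −£221.6 → loss £221.6.
£1148.3: truthful payoff £0, deviation payoff −£167.4 → loss £167.4.
£1004.6: truthful payoff £0, deviation payoff −£23.7 → loss £23.7.
Total loss = £60.6 + £64.6 + £221.6 + £167.4 + £23.7 = £537.9.
Truthful bidding weakly dominates here: raising your bid can only win items priced above your value, and lowering it can only forfeit items priced below.

£537.9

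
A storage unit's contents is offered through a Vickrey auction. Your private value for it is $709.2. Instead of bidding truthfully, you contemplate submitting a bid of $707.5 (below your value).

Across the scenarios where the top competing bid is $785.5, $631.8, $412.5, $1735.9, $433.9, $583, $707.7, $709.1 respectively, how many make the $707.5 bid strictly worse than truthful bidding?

The deviation hurts exactly when the highest competing bid lies strictly between $707.5 and $709.2 — underbidding then forfeits a profitable win.
$785.5: above both → same outcome either way.
$631.8: below both → same outcome either way.
$412.5: below both → same outcome either way.
$1735.9: above both → same outcome either way.
$433.9: below both → same outcome either way.
$583: below both → same outcome either way.
$707.7: inside the interval → strictly worse (loss $1.5).
$709.1: inside the interval → strictly worse (loss $0.1).
Count: 2.

2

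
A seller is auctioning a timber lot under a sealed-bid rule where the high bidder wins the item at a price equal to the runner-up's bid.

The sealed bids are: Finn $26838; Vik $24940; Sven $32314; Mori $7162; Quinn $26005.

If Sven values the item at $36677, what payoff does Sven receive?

$9839

Highest bid: Sven at $32314, so Sven wins.
Second-highest bid: Finn at $26838 — that is the price the winner pays.
Sven's payoff = value − price = $36677 − $26838 = $9839.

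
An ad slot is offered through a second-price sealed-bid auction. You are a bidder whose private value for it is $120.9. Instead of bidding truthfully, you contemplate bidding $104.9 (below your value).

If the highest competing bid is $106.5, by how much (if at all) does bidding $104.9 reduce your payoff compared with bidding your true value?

Bidding your value $120.9: you win (since $120.9 > $106.5) and pay $106.5. Payoff $14.4.
Bidding $104.9: you lose. Payoff $0.
The competing bid $106.5 lies between your shaded bid and your value, so underbidding forfeits an item you could have won at a profitable price.
Loss from deviating = $14.4 − ($0) = $14.4.

$14.4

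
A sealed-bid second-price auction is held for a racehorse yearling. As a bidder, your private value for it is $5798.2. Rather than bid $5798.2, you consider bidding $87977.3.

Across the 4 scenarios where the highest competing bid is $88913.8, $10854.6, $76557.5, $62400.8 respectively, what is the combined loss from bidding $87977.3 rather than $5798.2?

The deviation costs you only when the competing bid falls strictly between $5798.2 and $87977.3; elsewhere both bids give the same outcome.
$88913.8: outcomes coincide → loss $0.
$10854.6: truthful payoff $0, deviation payoff −$5056.4 → loss $5056.4.
$76557.5: truthful payoff $0, deviation payoff −$70759.3 → loss $70759.3.
$62400.8: truthful payoff $0, deviation payoff −$56602.6 → loss $56602.6.
Total loss = $5056.4 + $70759.3 + $56602.6 = $132418.3.

$132418.3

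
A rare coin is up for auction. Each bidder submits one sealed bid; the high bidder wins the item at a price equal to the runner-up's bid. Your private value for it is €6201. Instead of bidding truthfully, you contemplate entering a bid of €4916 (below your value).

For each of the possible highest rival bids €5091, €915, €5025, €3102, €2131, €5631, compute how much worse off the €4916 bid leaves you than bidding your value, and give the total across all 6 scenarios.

€2856

The deviation costs you only when the competing bid falls strictly between €4916 and €6201; elsewhere both bids give the same outcome.
€5091: truthful payoff €1110, deviation payoff €0 → loss €1110.
€915: outcomes coincide → loss €0.
€5025: truthful payoff €1176, deviation payoff €0 → loss €1176.
€3102: outcomes coincide → loss €0.
€2131: outcomes coincide → loss €0.
€5631: truthful payoff €570, deviation payoff €0 → loss €570.
Total loss = €1110 + €1176 + €570 = €2856.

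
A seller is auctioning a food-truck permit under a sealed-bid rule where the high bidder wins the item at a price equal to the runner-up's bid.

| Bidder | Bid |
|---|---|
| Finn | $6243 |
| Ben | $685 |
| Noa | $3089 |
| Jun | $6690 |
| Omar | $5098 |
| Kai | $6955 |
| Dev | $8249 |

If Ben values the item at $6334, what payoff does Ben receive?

Highest bid: Dev at $8249, so Dev wins.
Second-highest bid: Kai at $6955 — that is the price the winner pays.
Ben did not win, so Ben pays nothing and receives nothing: payoff $0.

$0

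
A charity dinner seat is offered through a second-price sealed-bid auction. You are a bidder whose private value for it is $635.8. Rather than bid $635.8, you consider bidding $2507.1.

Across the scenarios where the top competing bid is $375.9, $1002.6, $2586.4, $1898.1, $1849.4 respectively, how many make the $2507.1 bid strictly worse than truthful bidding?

The deviation hurts exactly when the highest competing bid lies strictly between $635.8 and $2507.1 — overbidding then wins at a price above your value.
$375.9: below both → same outcome either way.
$1002.6: inside the interval → strictly worse (loss $366.8).
$2586.4: above both → same outcome either way.
$1898.1: inside the interval → strictly worse (loss $1262.3).
$1849.4: inside the interval → strictly worse (loss $1213.6).
Count: 3.

3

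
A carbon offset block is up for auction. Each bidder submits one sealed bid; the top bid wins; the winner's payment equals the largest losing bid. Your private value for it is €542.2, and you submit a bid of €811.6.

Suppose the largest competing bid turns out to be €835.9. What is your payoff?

Your bid €811.6 is below the highest competing bid €835.9, so you lose.
A losing bidder pays nothing and receives nothing: payoff = €0.

€0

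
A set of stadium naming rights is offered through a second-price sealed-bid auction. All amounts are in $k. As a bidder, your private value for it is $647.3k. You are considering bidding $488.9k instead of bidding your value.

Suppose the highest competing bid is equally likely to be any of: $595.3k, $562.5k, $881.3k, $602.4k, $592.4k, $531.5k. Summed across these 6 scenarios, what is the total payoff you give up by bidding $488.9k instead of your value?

The deviation costs you only when the competing bid falls strictly between $488.9k and $647.3k; elsewhere both bids give the same outcome.
$595.3k: truthful payoff $52k, deviation payoff $0k → loss $52k.
$562.5k: truthful payoff $84.8k, deviation payoff $0k → loss $84.8k.
$881.3k: outcomes coincide → loss $0k.
$602.4k: truthful payoff $44.9k, deviation payoff $0k → loss $44.9k.
$592.4k: truthful payoff $54.9k, deviation payoff $0k → loss $54.9k.
$531.5k: truthful payoff $115.8k, deviation payoff $0k → loss $115.8k.
Total loss = $52k + $84.8k + $44.9k + $54.9k + $115.8k = $352.4k.

$352.4k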